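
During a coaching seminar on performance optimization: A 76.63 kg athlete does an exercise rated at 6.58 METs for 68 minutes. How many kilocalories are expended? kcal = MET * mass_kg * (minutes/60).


kcal = MET * mass * time_hr
Convert time: 68 min = 1.1333 hr
kcal = 6.58 * 76.63 * 1.1333
kcal = 571.4555 kcal

571.4555 kcal


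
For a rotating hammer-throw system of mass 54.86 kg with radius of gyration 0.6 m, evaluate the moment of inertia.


I = m * k^2
I = 54.86 * 0.6^2
I = 54.86 * 0.36 = 19.7496 kg*m^2

19.7496 kg*m^2


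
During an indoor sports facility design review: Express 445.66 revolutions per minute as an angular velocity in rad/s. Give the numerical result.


omega = RPM * 2 * pi / 60
omega = 445.66 * 2 * 3.14159 / 60
omega = 2800.1644 / 60 = 46.6694 rad/s

46.6694 rad/s


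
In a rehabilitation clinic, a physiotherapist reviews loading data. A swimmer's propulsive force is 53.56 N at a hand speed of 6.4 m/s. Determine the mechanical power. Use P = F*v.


P = F * v
P = 53.56 * 6.4
P = 342.784 W

342.784 W


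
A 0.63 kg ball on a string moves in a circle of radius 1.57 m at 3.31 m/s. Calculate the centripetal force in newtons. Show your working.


Fc = m * v^2 / r
v^2 = 3.31^2 = 10.9561
Fc = 0.63 * 10.9561 / 1.57
Fc = 6.9023 / 1.57 = 4.3964 N

4.3964 N


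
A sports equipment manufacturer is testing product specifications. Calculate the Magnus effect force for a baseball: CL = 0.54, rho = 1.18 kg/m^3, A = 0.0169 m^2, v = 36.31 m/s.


FM = 0.5 * CL * rho * A * v^2
FM = 0.5 * 0.54 * 1.18 * 0.0169 * 36.31^2
v^2 = 1318.4161
FM = 0.5 * 0.54 * 1.18 * 0.0169 * 1318.4161 = 7.0988 N

7.0988 N


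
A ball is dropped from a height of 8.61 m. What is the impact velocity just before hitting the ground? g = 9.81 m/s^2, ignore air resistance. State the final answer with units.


v = sqrt(2 * g * h)
v = sqrt(2 * 9.81 * 8.61)
v = sqrt(168.9282) = 12.9972 m/s

12.9972 m/s


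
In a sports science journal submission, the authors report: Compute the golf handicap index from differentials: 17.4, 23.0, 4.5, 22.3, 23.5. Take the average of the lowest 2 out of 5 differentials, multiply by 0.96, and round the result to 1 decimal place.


All differentials: 17.4, 23.0, 4.5, 22.3, 23.5
Sorted: 4.5, 17.4, 22.3, 23.0, 23.5
Best 2: 4.5, 17.4
Average of best = 21.9 / 2 = 10.95
Raw index = 10.95 * 0.96 = 10.512
Handicap index = round(10.512, 1) = 10.5

10.5


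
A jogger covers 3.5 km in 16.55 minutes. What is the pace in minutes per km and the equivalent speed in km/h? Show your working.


Pace = time / distance = 16.55 min / 3.5 km = 4.7286 min/km
Speed = distance / time_in_hours = 3.5 / 0.2758 hr
Speed = 12.6888 km/h

4.7286 min/km, 12.6888 km/h


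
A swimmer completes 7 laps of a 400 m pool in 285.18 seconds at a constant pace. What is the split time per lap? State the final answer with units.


Split time = total_time / n_laps = 285.18 / 7
Split time = 40.74 s per lap

40.74 s


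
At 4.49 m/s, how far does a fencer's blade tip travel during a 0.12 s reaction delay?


d = v * t
d = 4.49 * 0.12
d = 0.5388 m

0.5388 m


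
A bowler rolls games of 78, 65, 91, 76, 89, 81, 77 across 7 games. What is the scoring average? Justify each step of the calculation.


Average = sum / n
Sum = 557
Average = 557 / 7 = 79.5714

79.5714


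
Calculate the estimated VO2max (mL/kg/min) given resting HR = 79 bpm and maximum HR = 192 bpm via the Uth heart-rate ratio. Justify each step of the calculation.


VO2max = 15.3 * HRmax / HRrest
VO2max = 15.3 * 192 / 79
VO2max = 2937.6 / 79 = 37.1848 mL/kg/min

37.1848 mL/kg/min


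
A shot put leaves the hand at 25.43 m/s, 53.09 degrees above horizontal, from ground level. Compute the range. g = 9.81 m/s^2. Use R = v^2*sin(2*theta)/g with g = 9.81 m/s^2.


R = v^2 * sin(2*theta) / g
Convert angle to radians: theta = 53.09 deg = 0.9266 rad
sin(2*theta) = sin(1.8532) = 0.9604
R = 25.43^2 * 0.9604 / 9.81
R = 646.6849 * 0.9604 / 9.81 = 63.3099 m

63.3099 m


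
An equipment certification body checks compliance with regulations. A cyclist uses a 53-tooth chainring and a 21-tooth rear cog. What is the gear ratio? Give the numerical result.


GR = front_teeth / rear_teeth
GR = 53 / 21
GR = 2.5238

2.5238


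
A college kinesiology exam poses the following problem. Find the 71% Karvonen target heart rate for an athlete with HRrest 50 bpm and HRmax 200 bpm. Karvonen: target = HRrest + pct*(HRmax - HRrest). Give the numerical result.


Target = HRrest + pct*(HRmax - HRrest)
Heart rate reserve = HRmax - HRrest = 200 - 50 = 150 bpm
Fraction = 71% = 0.71
Target = 50 + 0.71 * 150
Target = 50 + 106.5 = 156.5 bpm

156.5 bpm


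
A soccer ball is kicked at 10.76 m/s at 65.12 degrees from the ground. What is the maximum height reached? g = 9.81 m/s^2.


H = (v*sin(theta))^2 / (2*g)
vy = v*sin(theta) = 10.76 * sin(65.12 deg) = 9.7614 m/s
H = vy^2 / (2*g) = 95.2844 / (2*9.81)
H = 95.2844 / 19.62 = 4.8565 m

4.8565 m


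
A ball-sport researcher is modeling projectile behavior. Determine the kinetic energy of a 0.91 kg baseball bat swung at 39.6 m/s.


KE = 0.5 * m * v^2
KE = 0.5 * 0.91 * 39.6^2
KE = 0.5 * 0.91 * 1568.16 = 713.5128 J

713.5128 J


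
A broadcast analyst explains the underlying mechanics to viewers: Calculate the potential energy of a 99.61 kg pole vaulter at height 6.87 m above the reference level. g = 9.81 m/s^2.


PE = m * g * h
PE = 99.61 * 9.81 * 6.87
PE = 977.1741 * 6.87 = 6713.1861 J

6713.1861 J


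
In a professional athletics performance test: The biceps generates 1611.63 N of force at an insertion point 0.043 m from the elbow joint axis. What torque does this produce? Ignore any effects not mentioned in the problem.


tau = F * d
tau = 1611.63 * 0.043
tau = 69.3001 N*m

69.3001 N*m


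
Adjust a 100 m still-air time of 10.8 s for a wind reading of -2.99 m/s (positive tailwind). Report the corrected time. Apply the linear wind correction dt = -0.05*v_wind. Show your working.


dt = -0.05 * v_wind = -0.05 * -2.99 = 0.1495 s
t_corrected = t_still + dt = 10.8 + (0.1495)
t_corrected = 10.9495 s

10.9495 s


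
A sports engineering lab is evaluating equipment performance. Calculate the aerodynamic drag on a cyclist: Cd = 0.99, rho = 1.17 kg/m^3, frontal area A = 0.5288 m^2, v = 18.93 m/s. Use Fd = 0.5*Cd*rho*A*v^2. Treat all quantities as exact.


Fd = 0.5 * Cd * rho * A * v^2
Fd = 0.5 * 0.99 * 1.17 * 0.5288 * 18.93^2
v^2 = 358.3449
Fd = 0.5 * 0.99 * 1.17 * 0.5288 * 358.3449 = 109.7447 N

109.7447 N


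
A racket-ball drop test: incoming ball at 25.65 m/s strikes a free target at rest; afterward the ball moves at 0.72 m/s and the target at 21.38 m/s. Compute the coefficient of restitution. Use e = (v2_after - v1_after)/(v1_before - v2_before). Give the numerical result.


e = (v2_after - v1_after) / (v1_before - v2_before)
Numerator = 21.38 - 0.72 = 20.66
Denominator = 25.65 - 0 = 25.65
e = 20.66 / 25.65 = 0.8055

0.8055


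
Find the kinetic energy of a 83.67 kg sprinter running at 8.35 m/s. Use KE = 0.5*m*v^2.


KE = 0.5 * m * v^2
KE = 0.5 * 83.67 * 8.35^2
KE = 0.5 * 83.67 * 69.7225 = 2916.8408 J

2916.8408 J


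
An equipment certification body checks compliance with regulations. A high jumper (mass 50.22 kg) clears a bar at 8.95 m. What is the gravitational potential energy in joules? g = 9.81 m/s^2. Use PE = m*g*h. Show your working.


PE = m * g * h
PE = 50.22 * 9.81 * 8.95
PE = 492.6582 * 8.95 = 4409.2909 J

4409.2909 J


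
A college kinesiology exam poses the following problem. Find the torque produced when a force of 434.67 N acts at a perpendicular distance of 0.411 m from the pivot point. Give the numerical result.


tau = F * d
tau = 434.67 * 0.411
tau = 178.6494 N*m

178.6494 N*m


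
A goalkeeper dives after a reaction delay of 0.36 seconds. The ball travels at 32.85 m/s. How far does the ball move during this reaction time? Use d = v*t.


d = v * t
d = 32.85 * 0.36
d = 11.826 m

11.826 m


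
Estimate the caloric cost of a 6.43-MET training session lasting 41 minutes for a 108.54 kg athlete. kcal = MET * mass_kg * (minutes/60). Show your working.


kcal = MET * mass * time_hr
Convert time: 41 min = 0.6833 hr
kcal = 6.43 * 108.54 * 0.6833
kcal = 476.9067 kcal

476.9067 kcal


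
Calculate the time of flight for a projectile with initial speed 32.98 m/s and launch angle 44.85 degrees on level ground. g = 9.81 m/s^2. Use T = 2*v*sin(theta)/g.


T = 2*v*sin(theta)/g
sin(theta) = sin(44.85 deg) = 0.7053
T = 2*32.98*0.7053 / 9.81
T = 46.5185 / 9.81 = 4.7419 s

4.7419 s


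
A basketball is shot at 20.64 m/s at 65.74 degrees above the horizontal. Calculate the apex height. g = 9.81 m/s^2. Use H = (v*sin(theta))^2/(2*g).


H = (v*sin(theta))^2 / (2*g)
vy = v*sin(theta) = 20.64 * sin(65.74 deg) = 18.8173 m/s
H = vy^2 / (2*g) = 354.0904 / (2*9.81)
H = 354.0904 / 19.62 = 18.0474 m

18.0474 m


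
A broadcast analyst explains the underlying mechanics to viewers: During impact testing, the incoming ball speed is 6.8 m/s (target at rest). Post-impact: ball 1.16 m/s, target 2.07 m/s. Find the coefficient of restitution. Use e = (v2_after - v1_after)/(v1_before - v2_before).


e = (v2_after - v1_after) / (v1_before - v2_before)
Numerator = 2.07 - 1.16 = 0.91
Denominator = 6.8 - 0 = 6.8
e = 0.91 / 6.8 = 0.1338

0.1338


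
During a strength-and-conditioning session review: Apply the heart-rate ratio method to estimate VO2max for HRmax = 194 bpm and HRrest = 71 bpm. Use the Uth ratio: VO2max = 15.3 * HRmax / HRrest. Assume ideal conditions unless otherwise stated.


VO2max = 15.3 * HRmax / HRrest
VO2max = 15.3 * 194 / 71
VO2max = 2968.2 / 71 = 41.8056 mL/kg/min

41.8056 mL/kg/min


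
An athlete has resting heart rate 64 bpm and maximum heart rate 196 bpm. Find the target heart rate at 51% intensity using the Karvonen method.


Target = HRrest + pct*(HRmax - HRrest)
Heart rate reserve = HRmax - HRrest = 196 - 64 = 132 bpm
Fraction = 51% = 0.51
Target = 64 + 0.51 * 132
Target = 64 + 67.32 = 131.32 bpm

131.32 bpm


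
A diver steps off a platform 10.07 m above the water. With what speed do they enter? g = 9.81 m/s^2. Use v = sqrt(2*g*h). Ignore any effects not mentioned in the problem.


v = sqrt(2 * g * h)
v = sqrt(2 * 9.81 * 10.07)
v = sqrt(197.5734) = 14.0561 m/s

14.0561 m/s


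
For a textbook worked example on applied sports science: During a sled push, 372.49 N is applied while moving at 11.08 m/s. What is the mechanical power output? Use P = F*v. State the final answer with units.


P = F * v
P = 372.49 * 11.08
P = 4127.1892 W

4127.1892 W


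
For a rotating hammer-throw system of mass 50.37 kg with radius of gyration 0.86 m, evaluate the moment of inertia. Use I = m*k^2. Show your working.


I = m * k^2
I = 50.37 * 0.86^2
I = 50.37 * 0.7396 = 37.2537 kg*m^2

37.2537 kg*m^2


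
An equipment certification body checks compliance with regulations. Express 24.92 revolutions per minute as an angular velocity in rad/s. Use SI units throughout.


omega = RPM * 2 * pi / 60
omega = 24.92 * 2 * 3.14159 / 60
omega = 156.577 / 60 = 2.6096 rad/s

2.6096 rad/s


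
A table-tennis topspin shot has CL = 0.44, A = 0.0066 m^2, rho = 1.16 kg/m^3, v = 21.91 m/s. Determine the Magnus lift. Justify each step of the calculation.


FM = 0.5 * CL * rho * A * v^2
FM = 0.5 * 0.44 * 1.16 * 0.0066 * 21.91^2
v^2 = 480.0481
FM = 0.5 * 0.44 * 1.16 * 0.0066 * 480.0481 = 0.8086 N

0.8086 N


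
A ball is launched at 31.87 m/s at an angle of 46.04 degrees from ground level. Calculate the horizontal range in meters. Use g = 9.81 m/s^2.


R = v^2 * sin(2*theta) / g
Convert angle to radians: theta = 46.04 deg = 0.8035 rad
sin(2*theta) = sin(1.6071) = 0.9993
R = 31.87^2 * 0.9993 / 9.81
R = 1015.6969 * 0.9993 / 9.81 = 103.4687 m

103.4687 m


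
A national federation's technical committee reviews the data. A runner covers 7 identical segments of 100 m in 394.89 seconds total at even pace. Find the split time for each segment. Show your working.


Split time = total_time / n_laps = 394.89 / 7
Split time = 56.4129 s per lap

56.4129 s


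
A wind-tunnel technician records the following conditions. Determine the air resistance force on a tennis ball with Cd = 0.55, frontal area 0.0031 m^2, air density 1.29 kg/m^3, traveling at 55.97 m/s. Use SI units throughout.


Fd = 0.5 * Cd * rho * A * v^2
Fd = 0.5 * 0.55 * 1.29 * 0.0031 * 55.97^2
v^2 = 3132.6409
Fd = 0.5 * 0.55 * 1.29 * 0.0031 * 3132.6409 = 3.445 N

3.445 N


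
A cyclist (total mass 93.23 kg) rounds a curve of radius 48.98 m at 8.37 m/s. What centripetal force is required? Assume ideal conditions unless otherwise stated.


Fc = m * v^2 / r
v^2 = 8.37^2 = 70.0569
Fc = 93.23 * 70.0569 / 48.98
Fc = 6531.4048 / 48.98 = 133.3484 N

133.3484 N


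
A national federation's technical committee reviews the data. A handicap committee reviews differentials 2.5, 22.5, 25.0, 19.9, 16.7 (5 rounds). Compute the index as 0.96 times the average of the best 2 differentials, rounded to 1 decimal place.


All differentials: 2.5, 22.5, 25.0, 19.9, 16.7
Sorted: 2.5, 16.7, 19.9, 22.5, 25.0
Best 2: 2.5, 16.7
Average of best = 19.2 / 2 = 9.6
Raw index = 9.6 * 0.96 = 9.216
Handicap index = round(9.216, 1) = 9.2

9.2


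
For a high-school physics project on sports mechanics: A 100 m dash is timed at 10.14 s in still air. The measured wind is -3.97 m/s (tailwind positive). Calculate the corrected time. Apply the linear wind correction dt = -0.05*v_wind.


dt = -0.05 * v_wind = -0.05 * -3.97 = 0.1985 s
t_corrected = t_still + dt = 10.14 + (0.1985)
t_corrected = 10.3385 s

10.3385 s


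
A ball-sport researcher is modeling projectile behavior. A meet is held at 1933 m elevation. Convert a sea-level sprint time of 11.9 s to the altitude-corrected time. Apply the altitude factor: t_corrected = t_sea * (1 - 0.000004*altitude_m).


Correction factor = 1 - 0.000004 * 1933 = 0.992268
t_corrected = t_sea * factor = 11.9 * 0.992268
t_corrected = 11.808 s

11.808 s


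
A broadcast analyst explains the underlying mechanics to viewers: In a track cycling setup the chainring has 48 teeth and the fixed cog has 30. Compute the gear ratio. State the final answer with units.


GR = front_teeth / rear_teeth
GR = 48 / 30
GR = 1.6

1.6


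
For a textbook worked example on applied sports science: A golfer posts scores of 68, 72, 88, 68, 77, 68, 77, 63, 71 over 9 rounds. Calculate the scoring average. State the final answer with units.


Average = sum / n
Sum = 652
Average = 652 / 9 = 72.4444

72.4444


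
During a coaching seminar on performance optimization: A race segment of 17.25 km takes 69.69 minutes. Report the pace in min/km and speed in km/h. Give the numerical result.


Pace = time / distance = 69.69 min / 17.25 km = 4.04 min/km
Speed = distance / time_in_hours = 17.25 / 1.1615 hr
Speed = 14.8515 km/h

4.04 min/km, 14.8515 km/h


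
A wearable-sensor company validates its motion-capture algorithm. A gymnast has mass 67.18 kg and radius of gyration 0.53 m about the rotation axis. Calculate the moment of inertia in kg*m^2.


I = m * k^2
I = 67.18 * 0.53^2
I = 67.18 * 0.2809 = 18.8709 kg*m^2

18.8709 kg*m^2


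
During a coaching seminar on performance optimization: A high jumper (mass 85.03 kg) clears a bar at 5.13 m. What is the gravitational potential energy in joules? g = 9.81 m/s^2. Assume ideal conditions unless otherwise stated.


PE = m * g * h
PE = 85.03 * 9.81 * 5.13
PE = 834.1443 * 5.13 = 4279.1603 J

4279.1603 J


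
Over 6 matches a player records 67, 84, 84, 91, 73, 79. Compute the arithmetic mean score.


Average = sum / n
Sum = 478
Average = 478 / 6 = 79.6667

79.6667


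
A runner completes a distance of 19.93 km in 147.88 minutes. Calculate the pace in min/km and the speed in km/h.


Pace = time / distance = 147.88 min / 19.93 km = 7.42 min/km
Speed = distance / time_in_hours = 19.93 / 2.4647 hr
Speed = 8.0863 km/h

7.42 min/km, 8.0863 km/h


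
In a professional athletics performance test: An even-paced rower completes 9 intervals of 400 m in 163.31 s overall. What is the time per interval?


Split time = total_time / n_laps = 163.31 / 9
Split time = 18.1456 s per lap

18.1456 s


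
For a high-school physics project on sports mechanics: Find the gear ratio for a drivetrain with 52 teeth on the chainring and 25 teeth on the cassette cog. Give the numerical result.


GR = front_teeth / rear_teeth
GR = 52 / 25
GR = 2.08

2.08


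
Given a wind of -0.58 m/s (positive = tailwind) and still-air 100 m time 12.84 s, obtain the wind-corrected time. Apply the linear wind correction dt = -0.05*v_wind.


dt = -0.05 * v_wind = -0.05 * -0.58 = 0.029 s
t_corrected = t_still + dt = 12.84 + (0.029)
t_corrected = 12.869 s

12.869 s


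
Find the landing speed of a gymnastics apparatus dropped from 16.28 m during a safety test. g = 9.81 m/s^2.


v = sqrt(2 * g * h)
v = sqrt(2 * 9.81 * 16.28)
v = sqrt(319.4136) = 17.8721 m/s

17.8721 m/s


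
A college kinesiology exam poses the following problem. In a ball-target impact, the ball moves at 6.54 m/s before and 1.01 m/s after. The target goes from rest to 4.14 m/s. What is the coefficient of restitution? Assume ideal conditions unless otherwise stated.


e = (v2_after - v1_after) / (v1_before - v2_before)
Numerator = 4.14 - 1.01 = 3.13
Denominator = 6.54 - 0 = 6.54
e = 3.13 / 6.54 = 0.4786

0.4786


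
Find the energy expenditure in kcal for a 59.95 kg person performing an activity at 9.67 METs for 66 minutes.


kcal = MET * mass * time_hr
Convert time: 66 min = 1.1 hr
kcal = 9.67 * 59.95 * 1.1
kcal = 637.6882 kcal

637.6882 kcal


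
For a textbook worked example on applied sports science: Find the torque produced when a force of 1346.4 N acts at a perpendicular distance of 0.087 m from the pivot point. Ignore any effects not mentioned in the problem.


tau = F * d
tau = 1346.4 * 0.087
tau = 117.1368 N*m

117.1368 N*m


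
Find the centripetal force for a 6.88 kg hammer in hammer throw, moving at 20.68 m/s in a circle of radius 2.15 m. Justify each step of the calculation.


Fc = m * v^2 / r
v^2 = 20.68^2 = 427.6624
Fc = 6.88 * 427.6624 / 2.15
Fc = 2942.3173 / 2.15 = 1368.5197 N

1368.5197 N


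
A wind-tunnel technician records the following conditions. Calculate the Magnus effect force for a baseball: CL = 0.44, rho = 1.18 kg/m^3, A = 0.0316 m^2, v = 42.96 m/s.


FM = 0.5 * CL * rho * A * v^2
FM = 0.5 * 0.44 * 1.18 * 0.0316 * 42.96^2
v^2 = 1845.5616
FM = 0.5 * 0.44 * 1.18 * 0.0316 * 1845.5616 = 15.1398 N

15.1398 N


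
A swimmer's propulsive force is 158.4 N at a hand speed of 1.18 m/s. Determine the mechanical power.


P = F * v
P = 158.4 * 1.18
P = 186.912 W

186.912 W


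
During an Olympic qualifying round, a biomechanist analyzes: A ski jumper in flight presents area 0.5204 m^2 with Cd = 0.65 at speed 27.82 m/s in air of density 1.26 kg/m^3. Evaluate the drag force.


Fd = 0.5 * Cd * rho * A * v^2
Fd = 0.5 * 0.65 * 1.26 * 0.5204 * 27.82^2
v^2 = 773.9524
Fd = 0.5 * 0.65 * 1.26 * 0.5204 * 773.9524 = 164.9322 N

164.9322 N


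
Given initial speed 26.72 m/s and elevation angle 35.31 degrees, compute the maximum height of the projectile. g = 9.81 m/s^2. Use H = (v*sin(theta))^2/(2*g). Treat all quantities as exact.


H = (v*sin(theta))^2 / (2*g)
vy = v*sin(theta) = 26.72 * sin(35.31 deg) = 15.4442 m/s
H = vy^2 / (2*g) = 238.5221 / (2*9.81)
H = 238.5221 / 19.62 = 12.1571 m

12.1571 m


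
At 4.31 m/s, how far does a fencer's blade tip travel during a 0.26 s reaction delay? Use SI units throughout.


d = v * t
d = 4.31 * 0.26
d = 1.1206 m

1.1206 m


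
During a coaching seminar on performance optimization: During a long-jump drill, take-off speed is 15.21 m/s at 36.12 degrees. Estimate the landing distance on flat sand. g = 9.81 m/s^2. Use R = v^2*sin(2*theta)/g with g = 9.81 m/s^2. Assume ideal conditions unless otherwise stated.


R = v^2 * sin(2*theta) / g
Convert angle to radians: theta = 36.12 deg = 0.6304 rad
sin(2*theta) = sin(1.2608) = 0.9523
R = 15.21^2 * 0.9523 / 9.81
R = 231.3441 * 0.9523 / 9.81 = 22.4586 m

22.4586 m


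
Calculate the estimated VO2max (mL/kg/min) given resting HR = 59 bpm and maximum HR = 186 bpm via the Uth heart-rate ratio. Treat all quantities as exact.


VO2max = 15.3 * HRmax / HRrest
VO2max = 15.3 * 186 / 59
VO2max = 2845.8 / 59 = 48.2339 mL/kg/min

48.2339 mL/kg/min


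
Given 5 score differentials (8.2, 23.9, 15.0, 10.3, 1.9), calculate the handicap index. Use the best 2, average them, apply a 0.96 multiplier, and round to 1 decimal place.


All differentials: 8.2, 23.9, 15.0, 10.3, 1.9
Sorted: 1.9, 8.2, 10.3, 15.0, 23.9
Best 2: 1.9, 8.2
Average of best = 10.1 / 2 = 5.05
Raw index = 5.05 * 0.96 = 4.848
Handicap index = round(4.848, 1) = 4.8

4.8


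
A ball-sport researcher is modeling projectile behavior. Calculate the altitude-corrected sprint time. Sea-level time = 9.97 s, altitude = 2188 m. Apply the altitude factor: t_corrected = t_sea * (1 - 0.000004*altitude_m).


Correction factor = 1 - 0.000004 * 2188 = 0.991248
t_corrected = t_sea * factor = 9.97 * 0.991248
t_corrected = 9.8827 s

9.8827 s


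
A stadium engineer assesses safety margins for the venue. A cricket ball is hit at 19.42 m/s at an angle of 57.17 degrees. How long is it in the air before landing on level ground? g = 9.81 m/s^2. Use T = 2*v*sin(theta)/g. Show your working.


T = 2*v*sin(theta)/g
sin(theta) = sin(57.17 deg) = 0.8403
T = 2*19.42*0.8403 / 9.81
T = 32.6366 / 9.81 = 3.3269 s

3.3269 s


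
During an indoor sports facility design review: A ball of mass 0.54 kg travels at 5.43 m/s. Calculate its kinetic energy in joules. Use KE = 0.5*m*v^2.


KE = 0.5 * m * v^2
KE = 0.5 * 0.54 * 5.43^2
KE = 0.5 * 0.54 * 29.4849 = 7.9609 J

7.9609 J


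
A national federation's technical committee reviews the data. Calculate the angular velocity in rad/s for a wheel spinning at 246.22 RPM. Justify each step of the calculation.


omega = RPM * 2 * pi / 60
omega = 246.22 * 2 * 3.14159 / 60
omega = 1547.0459 / 60 = 25.7841 rad/s

25.7841 rad/s


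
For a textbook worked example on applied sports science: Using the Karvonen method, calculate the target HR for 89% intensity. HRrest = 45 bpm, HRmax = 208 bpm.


Target = HRrest + pct*(HRmax - HRrest)
Heart rate reserve = HRmax - HRrest = 208 - 45 = 163 bpm
Fraction = 89% = 0.89
Target = 45 + 0.89 * 163
Target = 45 + 145.07 = 190.07 bpm

190.07 bpm


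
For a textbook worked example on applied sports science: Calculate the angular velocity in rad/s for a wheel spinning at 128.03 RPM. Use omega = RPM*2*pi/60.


omega = RPM * 2 * pi / 60
omega = 128.03 * 2 * 3.14159 / 60
omega = 804.4362 / 60 = 13.4073 rad/s

13.4073 rad/s


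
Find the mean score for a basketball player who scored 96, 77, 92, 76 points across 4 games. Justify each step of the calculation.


Average = sum / n
Sum = 341
Average = 341 / 4 = 85.25

85.25


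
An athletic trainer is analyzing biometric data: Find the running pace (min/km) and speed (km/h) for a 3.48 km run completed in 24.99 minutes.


Pace = time / distance = 24.99 min / 3.48 km = 7.181 min/km
Speed = distance / time_in_hours = 3.48 / 0.4165 hr
Speed = 8.3553 km/h

7.181 min/km, 8.3553 km/h


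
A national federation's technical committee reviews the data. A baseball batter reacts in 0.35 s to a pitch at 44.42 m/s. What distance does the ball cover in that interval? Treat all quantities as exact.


d = v * t
d = 44.42 * 0.35
d = 15.547 m

15.547 m


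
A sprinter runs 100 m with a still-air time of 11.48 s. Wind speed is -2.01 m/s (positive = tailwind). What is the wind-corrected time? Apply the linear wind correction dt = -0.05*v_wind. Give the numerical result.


dt = -0.05 * v_wind = -0.05 * -2.01 = 0.1005 s
t_corrected = t_still + dt = 11.48 + (0.1005)
t_corrected = 11.5805 s

11.5805 s


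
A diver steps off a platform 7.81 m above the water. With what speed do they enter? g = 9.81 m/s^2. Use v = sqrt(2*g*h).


v = sqrt(2 * g * h)
v = sqrt(2 * 9.81 * 7.81)
v = sqrt(153.2322) = 12.3787 m/s

12.3787 m/s


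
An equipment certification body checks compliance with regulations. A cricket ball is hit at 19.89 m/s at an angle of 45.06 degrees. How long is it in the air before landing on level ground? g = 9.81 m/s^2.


T = 2*v*sin(theta)/g
sin(theta) = sin(45.06 deg) = 0.7078
T = 2*19.89*0.7078 / 9.81
T = 28.1581 / 9.81 = 2.8704 s

2.8704 s


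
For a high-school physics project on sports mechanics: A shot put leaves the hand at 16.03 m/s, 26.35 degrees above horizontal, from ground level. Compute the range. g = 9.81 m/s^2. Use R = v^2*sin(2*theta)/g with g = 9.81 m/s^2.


R = v^2 * sin(2*theta) / g
Convert angle to radians: theta = 26.35 deg = 0.4599 rad
sin(2*theta) = sin(0.9198) = 0.7955
R = 16.03^2 * 0.7955 / 9.81
R = 256.9609 * 0.7955 / 9.81 = 20.8365 m

20.8365 m


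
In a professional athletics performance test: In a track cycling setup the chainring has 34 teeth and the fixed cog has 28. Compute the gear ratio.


GR = front_teeth / rear_teeth
GR = 34 / 28
GR = 1.2143

1.2143


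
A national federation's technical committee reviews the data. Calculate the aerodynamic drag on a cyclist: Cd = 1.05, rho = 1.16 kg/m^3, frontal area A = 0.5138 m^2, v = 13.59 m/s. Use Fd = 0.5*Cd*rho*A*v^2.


Fd = 0.5 * Cd * rho * A * v^2
Fd = 0.5 * 1.05 * 1.16 * 0.5138 * 13.59^2
v^2 = 184.6881
Fd = 0.5 * 1.05 * 1.16 * 0.5138 * 184.6881 = 57.7897 N

57.7897 N


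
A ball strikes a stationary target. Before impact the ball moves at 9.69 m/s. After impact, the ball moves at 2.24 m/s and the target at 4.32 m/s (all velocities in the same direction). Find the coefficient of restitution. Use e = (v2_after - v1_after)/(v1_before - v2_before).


e = (v2_after - v1_after) / (v1_before - v2_before)
Numerator = 4.32 - 2.24 = 2.08
Denominator = 9.69 - 0 = 9.69
e = 2.08 / 9.69 = 0.2147

0.2147


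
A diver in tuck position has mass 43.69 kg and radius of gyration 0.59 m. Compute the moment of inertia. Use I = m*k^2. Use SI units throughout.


I = m * k^2
I = 43.69 * 0.59^2
I = 43.69 * 0.3481 = 15.2085 kg*m^2

15.2085 kg*m^2


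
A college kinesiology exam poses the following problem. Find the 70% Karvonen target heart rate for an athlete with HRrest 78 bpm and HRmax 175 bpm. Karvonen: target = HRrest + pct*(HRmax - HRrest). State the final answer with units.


Target = HRrest + pct*(HRmax - HRrest)
Heart rate reserve = HRmax - HRrest = 175 - 78 = 97 bpm
Fraction = 70% = 0.7
Target = 78 + 0.7 * 97
Target = 78 + 67.9 = 145.9 bpm

145.9 bpm


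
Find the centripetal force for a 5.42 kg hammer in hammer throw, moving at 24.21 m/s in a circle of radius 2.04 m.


Fc = m * v^2 / r
v^2 = 24.21^2 = 586.1241
Fc = 5.42 * 586.1241 / 2.04
Fc = 3176.7926 / 2.04 = 1557.2513 N

1557.2513 N


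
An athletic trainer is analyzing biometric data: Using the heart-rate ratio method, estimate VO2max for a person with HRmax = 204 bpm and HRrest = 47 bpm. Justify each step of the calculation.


VO2max = 15.3 * HRmax / HRrest
VO2max = 15.3 * 204 / 47
VO2max = 3121.2 / 47 = 66.4085 mL/kg/min

66.4085 mL/kg/min


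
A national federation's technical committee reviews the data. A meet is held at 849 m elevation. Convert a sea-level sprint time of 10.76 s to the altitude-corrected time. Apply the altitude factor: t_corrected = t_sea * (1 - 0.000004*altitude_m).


Correction factor = 1 - 0.000004 * 849 = 0.996604
t_corrected = t_sea * factor = 10.76 * 0.996604
t_corrected = 10.7235 s

10.7235 s


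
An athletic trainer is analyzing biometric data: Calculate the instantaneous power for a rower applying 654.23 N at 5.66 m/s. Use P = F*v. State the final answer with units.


P = F * v
P = 654.23 * 5.66
P = 3702.9418 W

3702.9418 W


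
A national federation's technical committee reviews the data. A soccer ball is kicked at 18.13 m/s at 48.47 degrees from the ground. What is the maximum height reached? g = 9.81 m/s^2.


H = (v*sin(theta))^2 / (2*g)
vy = v*sin(theta) = 18.13 * sin(48.47 deg) = 13.5723 m/s
H = vy^2 / (2*g) = 184.2067 / (2*9.81)
H = 184.2067 / 19.62 = 9.3887 m

9.3887 m


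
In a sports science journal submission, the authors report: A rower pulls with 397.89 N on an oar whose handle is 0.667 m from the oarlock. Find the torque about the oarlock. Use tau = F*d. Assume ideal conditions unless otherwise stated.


tau = F * d
tau = 397.89 * 0.667
tau = 265.3926 N*m

265.3926 N*m


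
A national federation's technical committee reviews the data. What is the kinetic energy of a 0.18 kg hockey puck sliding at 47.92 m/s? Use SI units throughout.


KE = 0.5 * m * v^2
KE = 0.5 * 0.18 * 47.92^2
KE = 0.5 * 0.18 * 2296.3264 = 206.6694 J

206.6694 J


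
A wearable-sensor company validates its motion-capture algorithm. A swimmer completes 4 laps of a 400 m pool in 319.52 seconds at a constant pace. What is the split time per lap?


Split time = total_time / n_laps = 319.52 / 4
Split time = 79.88 s per lap

79.88 s


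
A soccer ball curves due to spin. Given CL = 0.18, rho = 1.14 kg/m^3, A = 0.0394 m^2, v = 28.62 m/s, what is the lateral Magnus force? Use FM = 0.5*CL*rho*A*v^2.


FM = 0.5 * CL * rho * A * v^2
FM = 0.5 * 0.18 * 1.14 * 0.0394 * 28.62^2
v^2 = 819.1044
FM = 0.5 * 0.18 * 1.14 * 0.0394 * 819.1044 = 3.3112 N

3.3112 N


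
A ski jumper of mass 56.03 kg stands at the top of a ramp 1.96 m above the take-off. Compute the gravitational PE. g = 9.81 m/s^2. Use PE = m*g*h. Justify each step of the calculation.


PE = m * g * h
PE = 56.03 * 9.81 * 1.96
PE = 549.6543 * 1.96 = 1077.3224 J

1077.3224 J


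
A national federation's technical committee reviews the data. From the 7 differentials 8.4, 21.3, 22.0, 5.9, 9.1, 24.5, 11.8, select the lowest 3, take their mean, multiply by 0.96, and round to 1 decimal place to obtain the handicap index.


All differentials: 8.4, 21.3, 22.0, 5.9, 9.1, 24.5, 11.8
Sorted: 5.9, 8.4, 9.1, 11.8, 21.3, 22.0, 24.5
Best 3: 5.9, 8.4, 9.1
Average of best = 23.4 / 3 = 7.8
Raw index = 7.8 * 0.96 = 7.488
Handicap index = round(7.488, 1) = 7.5

7.5


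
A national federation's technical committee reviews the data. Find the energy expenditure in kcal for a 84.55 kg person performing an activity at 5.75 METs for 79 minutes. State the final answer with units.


kcal = MET * mass * time_hr
Convert time: 79 min = 1.3167 hr
kcal = 5.75 * 84.55 * 1.3167
kcal = 640.114 kcal

640.114 kcal


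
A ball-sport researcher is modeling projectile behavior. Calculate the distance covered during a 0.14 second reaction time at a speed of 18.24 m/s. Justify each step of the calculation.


d = v * t
d = 18.24 * 0.14
d = 2.5536 m

2.5536 m


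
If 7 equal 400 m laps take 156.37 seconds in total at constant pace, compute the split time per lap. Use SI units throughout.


Split time = total_time / n_laps = 156.37 / 7
Split time = 22.3386 s per lap

22.3386 s


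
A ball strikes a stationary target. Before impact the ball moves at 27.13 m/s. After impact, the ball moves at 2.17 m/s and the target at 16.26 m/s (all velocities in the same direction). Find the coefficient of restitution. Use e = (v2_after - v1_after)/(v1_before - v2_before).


e = (v2_after - v1_after) / (v1_before - v2_before)
Numerator = 16.26 - 2.17 = 14.09
Denominator = 27.13 - 0 = 27.13
e = 14.09 / 27.13 = 0.5194

0.5194


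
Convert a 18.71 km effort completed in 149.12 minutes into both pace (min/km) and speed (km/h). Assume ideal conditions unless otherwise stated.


Pace = time / distance = 149.12 min / 18.71 km = 7.9701 min/km
Speed = distance / time_in_hours = 18.71 / 2.4853 hr
Speed = 7.5282 km/h

7.9701 min/km, 7.5282 km/h


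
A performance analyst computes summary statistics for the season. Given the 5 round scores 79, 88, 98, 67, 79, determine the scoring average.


Average = sum / n
Sum = 411
Average = 411 / 5 = 82.2

82.2


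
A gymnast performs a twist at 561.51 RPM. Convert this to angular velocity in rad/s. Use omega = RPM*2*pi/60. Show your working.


omega = RPM * 2 * pi / 60
omega = 561.51 * 2 * 3.14159 / 60
omega = 3528.0714 / 60 = 58.8012 rad/s

58.8012 rad/s


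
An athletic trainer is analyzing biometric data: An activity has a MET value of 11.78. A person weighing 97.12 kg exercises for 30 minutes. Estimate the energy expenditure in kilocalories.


kcal = MET * mass * time_hr
Convert time: 30 min = 0.5 hr
kcal = 11.78 * 97.12 * 0.5
kcal = 572.0368 kcal

572.0368 kcal


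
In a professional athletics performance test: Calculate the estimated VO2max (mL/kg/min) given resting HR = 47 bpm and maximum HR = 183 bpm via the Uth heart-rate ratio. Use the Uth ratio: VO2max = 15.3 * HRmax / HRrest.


VO2max = 15.3 * HRmax / HRrest
VO2max = 15.3 * 183 / 47
VO2max = 2799.9 / 47 = 59.5723 mL/kg/min

59.5723 mL/kg/min


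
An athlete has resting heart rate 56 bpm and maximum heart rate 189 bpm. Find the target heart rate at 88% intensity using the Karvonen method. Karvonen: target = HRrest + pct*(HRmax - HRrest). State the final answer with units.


Target = HRrest + pct*(HRmax - HRrest)
Heart rate reserve = HRmax - HRrest = 189 - 56 = 133 bpm
Fraction = 88% = 0.88
Target = 56 + 0.88 * 133
Target = 56 + 117.04 = 173.04 bpm

173.04 bpm


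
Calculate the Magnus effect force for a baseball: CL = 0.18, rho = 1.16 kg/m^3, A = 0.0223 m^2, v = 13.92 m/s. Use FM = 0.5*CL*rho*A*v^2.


FM = 0.5 * CL * rho * A * v^2
FM = 0.5 * 0.18 * 1.16 * 0.0223 * 13.92^2
v^2 = 193.7664
FM = 0.5 * 0.18 * 1.16 * 0.0223 * 193.7664 = 0.4511 N

0.4511 N


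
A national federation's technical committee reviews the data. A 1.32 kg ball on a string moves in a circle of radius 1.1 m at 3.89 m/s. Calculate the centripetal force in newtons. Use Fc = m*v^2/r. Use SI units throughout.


Fc = m * v^2 / r
v^2 = 3.89^2 = 15.1321
Fc = 1.32 * 15.1321 / 1.1
Fc = 19.9744 / 1.1 = 18.1585 N

18.1585 N


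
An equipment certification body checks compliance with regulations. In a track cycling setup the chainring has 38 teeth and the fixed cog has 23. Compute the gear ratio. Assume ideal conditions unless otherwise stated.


GR = front_teeth / rear_teeth
GR = 38 / 23
GR = 1.6522

1.6522


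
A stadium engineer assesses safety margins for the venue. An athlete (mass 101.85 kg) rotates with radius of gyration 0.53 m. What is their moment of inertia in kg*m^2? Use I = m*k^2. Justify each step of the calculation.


I = m * k^2
I = 101.85 * 0.53^2
I = 101.85 * 0.2809 = 28.6097 kg*m^2

28.6097 kg*m^2


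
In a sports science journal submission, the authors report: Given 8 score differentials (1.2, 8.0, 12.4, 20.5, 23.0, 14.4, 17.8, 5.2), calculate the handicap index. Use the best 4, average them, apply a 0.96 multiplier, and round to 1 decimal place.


All differentials: 1.2, 8.0, 12.4, 20.5, 23.0, 14.4, 17.8, 5.2
Sorted: 1.2, 5.2, 8.0, 12.4, 14.4, 17.8, 20.5, 23.0
Best 4: 1.2, 5.2, 8.0, 12.4
Average of best = 26.8 / 4 = 6.7
Raw index = 6.7 * 0.96 = 6.432
Handicap index = round(6.432, 1) = 6.4

6.4


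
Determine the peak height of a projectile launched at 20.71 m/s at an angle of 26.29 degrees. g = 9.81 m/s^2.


H = (v*sin(theta))^2 / (2*g)
vy = v*sin(theta) = 20.71 * sin(26.29 deg) = 9.1728 m/s
H = vy^2 / (2*g) = 84.1396 / (2*9.81)
H = 84.1396 / 19.62 = 4.2885 m

4.2885 m


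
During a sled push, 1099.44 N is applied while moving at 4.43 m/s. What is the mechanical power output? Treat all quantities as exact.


P = F * v
P = 1099.44 * 4.43
P = 4870.5192 W

4870.5192 W


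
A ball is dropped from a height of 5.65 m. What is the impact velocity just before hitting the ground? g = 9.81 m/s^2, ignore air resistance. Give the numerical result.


v = sqrt(2 * g * h)
v = sqrt(2 * 9.81 * 5.65)
v = sqrt(110.853) = 10.5287 m/s

10.5287 m/s


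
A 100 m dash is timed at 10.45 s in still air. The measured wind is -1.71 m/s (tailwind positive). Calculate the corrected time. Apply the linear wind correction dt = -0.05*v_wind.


dt = -0.05 * v_wind = -0.05 * -1.71 = 0.0855 s
t_corrected = t_still + dt = 10.45 + (0.0855)
t_corrected = 10.5355 s

10.5355 s


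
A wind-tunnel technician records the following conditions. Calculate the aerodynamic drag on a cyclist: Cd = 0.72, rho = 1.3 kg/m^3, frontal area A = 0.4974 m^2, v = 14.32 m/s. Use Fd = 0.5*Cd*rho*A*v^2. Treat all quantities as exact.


Fd = 0.5 * Cd * rho * A * v^2
Fd = 0.5 * 0.72 * 1.3 * 0.4974 * 14.32^2
v^2 = 205.0624
Fd = 0.5 * 0.72 * 1.3 * 0.4974 * 205.0624 = 47.7351 N

47.7351 N


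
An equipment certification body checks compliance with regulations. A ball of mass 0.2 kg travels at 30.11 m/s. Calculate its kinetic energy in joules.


KE = 0.5 * m * v^2
KE = 0.5 * 0.2 * 30.11^2
KE = 0.5 * 0.2 * 906.6121 = 90.6612 J

90.6612 J


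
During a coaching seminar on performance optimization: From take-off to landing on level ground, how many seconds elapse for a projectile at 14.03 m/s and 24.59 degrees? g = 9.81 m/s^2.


T = 2*v*sin(theta)/g
sin(theta) = sin(24.59 deg) = 0.4161
T = 2*14.03*0.4161 / 9.81
T = 11.6764 / 9.81 = 1.1903 s

1.1903 s


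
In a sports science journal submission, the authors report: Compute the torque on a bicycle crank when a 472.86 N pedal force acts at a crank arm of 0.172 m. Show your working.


tau = F * d
tau = 472.86 * 0.172
tau = 81.3319 N*m

81.3319 N*m


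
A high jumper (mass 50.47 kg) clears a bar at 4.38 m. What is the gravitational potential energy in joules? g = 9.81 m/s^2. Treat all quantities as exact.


PE = m * g * h
PE = 50.47 * 9.81 * 4.38
PE = 495.1107 * 4.38 = 2168.5849 J

2168.5849 J


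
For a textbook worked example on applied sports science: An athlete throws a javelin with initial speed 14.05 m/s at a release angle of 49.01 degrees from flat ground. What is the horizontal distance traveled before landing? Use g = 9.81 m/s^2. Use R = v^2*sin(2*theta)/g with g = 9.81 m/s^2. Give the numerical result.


R = v^2 * sin(2*theta) / g
Convert angle to radians: theta = 49.01 deg = 0.8554 rad
sin(2*theta) = sin(1.7108) = 0.9902
R = 14.05^2 * 0.9902 / 9.81
R = 197.4025 * 0.9902 / 9.81 = 19.9258 m

19.9258 m


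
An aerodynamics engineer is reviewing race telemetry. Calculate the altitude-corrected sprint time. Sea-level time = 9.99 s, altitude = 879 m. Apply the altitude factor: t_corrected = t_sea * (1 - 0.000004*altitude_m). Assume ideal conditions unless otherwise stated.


Correction factor = 1 - 0.000004 * 879 = 0.996484
t_corrected = t_sea * factor = 9.99 * 0.996484
t_corrected = 9.9549 s

9.9549 s


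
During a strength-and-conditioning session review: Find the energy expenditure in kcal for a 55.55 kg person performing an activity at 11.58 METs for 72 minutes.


kcal = MET * mass * time_hr
Convert time: 72 min = 1.2 hr
kcal = 11.58 * 55.55 * 1.2
kcal = 771.9228 kcal

771.9228 kcal


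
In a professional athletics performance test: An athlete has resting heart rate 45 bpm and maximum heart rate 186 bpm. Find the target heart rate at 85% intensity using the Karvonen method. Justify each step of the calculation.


Target = HRrest + pct*(HRmax - HRrest)
Heart rate reserve = HRmax - HRrest = 186 - 45 = 141 bpm
Fraction = 85% = 0.85
Target = 45 + 0.85 * 141
Target = 45 + 119.85 = 164.85 bpm

164.85 bpm


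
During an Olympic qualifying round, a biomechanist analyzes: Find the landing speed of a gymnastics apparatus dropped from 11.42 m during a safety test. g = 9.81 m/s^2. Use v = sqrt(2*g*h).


v = sqrt(2 * g * h)
v = sqrt(2 * 9.81 * 11.42)
v = sqrt(224.0604) = 14.9686 m/s

14.9686 m/s


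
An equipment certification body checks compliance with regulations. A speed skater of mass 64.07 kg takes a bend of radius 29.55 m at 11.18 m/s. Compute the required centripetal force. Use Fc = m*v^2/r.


Fc = m * v^2 / r
v^2 = 11.18^2 = 124.9924
Fc = 64.07 * 124.9924 / 29.55
Fc = 8008.2631 / 29.55 = 271.0072 N

271.0072 N
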